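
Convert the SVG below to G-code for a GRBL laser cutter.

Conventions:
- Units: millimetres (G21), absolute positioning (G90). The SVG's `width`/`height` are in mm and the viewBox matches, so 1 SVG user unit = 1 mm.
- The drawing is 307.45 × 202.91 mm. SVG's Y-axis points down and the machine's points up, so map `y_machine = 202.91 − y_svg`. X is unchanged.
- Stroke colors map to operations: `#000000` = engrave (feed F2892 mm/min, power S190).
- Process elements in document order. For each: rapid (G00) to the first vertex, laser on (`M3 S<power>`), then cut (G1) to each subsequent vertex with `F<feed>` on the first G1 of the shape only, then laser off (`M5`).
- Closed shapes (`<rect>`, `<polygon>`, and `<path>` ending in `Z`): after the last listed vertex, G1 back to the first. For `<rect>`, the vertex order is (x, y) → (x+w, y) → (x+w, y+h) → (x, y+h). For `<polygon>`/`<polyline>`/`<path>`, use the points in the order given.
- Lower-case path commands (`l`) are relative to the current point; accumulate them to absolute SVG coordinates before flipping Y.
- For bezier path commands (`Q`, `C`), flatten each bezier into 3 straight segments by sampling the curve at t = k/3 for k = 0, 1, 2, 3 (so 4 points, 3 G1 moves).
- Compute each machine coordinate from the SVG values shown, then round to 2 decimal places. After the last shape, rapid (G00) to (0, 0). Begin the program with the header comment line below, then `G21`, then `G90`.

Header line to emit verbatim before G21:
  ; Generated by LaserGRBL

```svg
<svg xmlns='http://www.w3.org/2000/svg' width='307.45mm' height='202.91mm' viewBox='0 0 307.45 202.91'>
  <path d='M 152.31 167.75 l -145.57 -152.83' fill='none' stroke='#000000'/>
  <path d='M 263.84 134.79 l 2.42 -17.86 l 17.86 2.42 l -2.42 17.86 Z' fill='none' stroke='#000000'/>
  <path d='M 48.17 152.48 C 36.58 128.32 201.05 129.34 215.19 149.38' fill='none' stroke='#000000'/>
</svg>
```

; Generated by LaserGRBL
G21
G90
G00 X152.31 Y35.16
M3 S190
G1 X6.74 Y187.99 F2892
M5
G00 X263.84 Y68.12
M3 S190
G1 X266.26 Y85.98 F2892
G1 X284.12 Y83.56
G1 X281.70 Y65.70
G1 X263.84 Y68.12
M5
G00 X48.17 Y50.43
M3 S190
G1 X83.18 Y66.42 F2892
G1 X163.03 Y67.00
G1 X215.19 Y53.53
M5
G00 X0.00 Y0.00

Since the viewBox matches the mm dimensions, user units are millimetres directly. The only transform is the Y-flip y_m = 202.91 − y_svg.

Shape 1 is a line segment drawn with `<path>`. Its stroke #000000 means engrave at S190, F2892. After flipping Y the toolpath is (152.31,35.16) → (6.74,187.99).

Shape 2 is a regular polygon drawn with `<path>`. Its stroke #000000 means engrave at S190, F2892. After flipping Y the toolpath is (263.84,68.12) → (266.26,85.98) → (284.12,83.56) → (281.70,65.70) → (263.84,68.12), returning to the start.

Shape 3 is a cubic bezier drawn with `<path>`. Its stroke #000000 means engrave at S190, F2892. After flipping Y the toolpath is (48.17,50.43) → (83.18,66.42) → (163.03,67.00) → (215.19,53.53).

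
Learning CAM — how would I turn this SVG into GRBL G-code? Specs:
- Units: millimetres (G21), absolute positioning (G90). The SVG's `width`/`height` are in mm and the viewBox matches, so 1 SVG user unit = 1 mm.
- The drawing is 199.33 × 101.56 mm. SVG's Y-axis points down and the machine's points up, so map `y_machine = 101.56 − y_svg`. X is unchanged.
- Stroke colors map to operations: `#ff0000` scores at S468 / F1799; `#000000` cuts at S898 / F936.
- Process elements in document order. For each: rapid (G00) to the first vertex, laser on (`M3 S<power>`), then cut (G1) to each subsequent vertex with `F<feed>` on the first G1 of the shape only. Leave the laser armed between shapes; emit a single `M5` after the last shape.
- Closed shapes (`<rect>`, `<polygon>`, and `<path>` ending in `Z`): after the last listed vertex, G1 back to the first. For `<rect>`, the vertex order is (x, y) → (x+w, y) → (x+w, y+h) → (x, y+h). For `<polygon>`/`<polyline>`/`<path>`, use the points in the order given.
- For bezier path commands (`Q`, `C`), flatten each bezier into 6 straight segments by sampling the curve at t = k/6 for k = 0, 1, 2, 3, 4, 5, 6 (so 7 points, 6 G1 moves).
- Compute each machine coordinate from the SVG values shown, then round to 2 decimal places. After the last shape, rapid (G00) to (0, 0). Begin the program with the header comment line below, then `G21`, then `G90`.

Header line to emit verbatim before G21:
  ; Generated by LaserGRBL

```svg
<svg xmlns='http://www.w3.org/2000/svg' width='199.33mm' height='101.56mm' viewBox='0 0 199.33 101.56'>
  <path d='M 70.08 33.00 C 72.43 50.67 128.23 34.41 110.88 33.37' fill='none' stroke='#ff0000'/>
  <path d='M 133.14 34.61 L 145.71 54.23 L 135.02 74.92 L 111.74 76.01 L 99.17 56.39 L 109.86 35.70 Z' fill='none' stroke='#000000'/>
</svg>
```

1 u = 1 mm; y_m = 101.56 − y.

[1] `<path>` cubic bezier, #ff0000→score S468 F1799: (70.08,68.56) → (75.12,62.32) → (85.56,60.38) → (97.87,61.36) → (108.54,63.90) → (114.05,66.63) → (110.88,68.19)

[2] `<path>` regular polygon, #000000→cut S898 F936: (133.14,66.95) → (145.71,47.33) → (135.02,26.64) → (111.74,25.55) → (99.17,45.17) → (109.86,65.86) → (133.14,66.95) (closed)

; Generated by LaserGRBL
G21
G90
G00 X70.08 Y68.56
M3 S468
G1 X75.12 Y62.32 F1799
G1 X85.56 Y60.38
G1 X97.87 Y61.36
G1 X108.54 Y63.90
G1 X114.05 Y66.63
G1 X110.88 Y68.19
G00 X133.14 Y66.95
M3 S898
G1 X145.71 Y47.33 F936
G1 X135.02 Y26.64
G1 X111.74 Y25.55
G1 X99.17 Y45.17
G1 X109.86 Y65.86
G1 X133.14 Y66.95
M5
G00 X0.00 Y0.00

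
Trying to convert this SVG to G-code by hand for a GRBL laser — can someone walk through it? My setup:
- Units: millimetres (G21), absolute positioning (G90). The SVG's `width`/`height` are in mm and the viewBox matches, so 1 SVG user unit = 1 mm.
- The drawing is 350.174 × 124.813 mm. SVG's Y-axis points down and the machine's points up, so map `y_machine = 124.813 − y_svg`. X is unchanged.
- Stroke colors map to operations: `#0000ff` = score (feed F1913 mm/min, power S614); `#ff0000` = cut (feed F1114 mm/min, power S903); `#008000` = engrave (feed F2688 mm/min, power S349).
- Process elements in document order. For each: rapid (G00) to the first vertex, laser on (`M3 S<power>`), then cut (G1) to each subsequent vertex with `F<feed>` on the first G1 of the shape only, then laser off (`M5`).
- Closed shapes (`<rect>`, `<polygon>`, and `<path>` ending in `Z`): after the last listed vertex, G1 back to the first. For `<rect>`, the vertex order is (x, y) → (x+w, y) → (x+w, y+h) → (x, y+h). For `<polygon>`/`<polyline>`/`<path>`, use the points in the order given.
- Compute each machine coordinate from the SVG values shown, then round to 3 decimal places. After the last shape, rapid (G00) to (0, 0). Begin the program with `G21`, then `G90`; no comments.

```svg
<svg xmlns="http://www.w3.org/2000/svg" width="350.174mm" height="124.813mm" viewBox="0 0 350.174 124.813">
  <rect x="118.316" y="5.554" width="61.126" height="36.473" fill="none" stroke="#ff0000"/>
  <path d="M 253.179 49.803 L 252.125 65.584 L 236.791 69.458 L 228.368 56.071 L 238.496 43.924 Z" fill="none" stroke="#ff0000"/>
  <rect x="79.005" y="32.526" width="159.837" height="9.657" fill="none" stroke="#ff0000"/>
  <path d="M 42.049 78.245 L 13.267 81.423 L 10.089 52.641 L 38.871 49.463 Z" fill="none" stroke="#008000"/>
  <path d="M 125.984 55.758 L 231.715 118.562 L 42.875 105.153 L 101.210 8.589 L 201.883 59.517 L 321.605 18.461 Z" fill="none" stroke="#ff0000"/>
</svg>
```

G21
G90
G00 X118.316 Y119.259
M3 S903
G1 X179.442 Y119.259 F1114
G1 X179.442 Y82.786
G1 X118.316 Y82.786
G1 X118.316 Y119.259
M5
G00 X253.179 Y75.010
M3 S903
G1 X252.125 Y59.229 F1114
G1 X236.791 Y55.355
G1 X228.368 Y68.742
G1 X238.496 Y80.889
G1 X253.179 Y75.010
M5
G00 X79.005 Y92.287
M3 S903
G1 X238.842 Y92.287 F1114
G1 X238.842 Y82.630
G1 X79.005 Y82.630
G1 X79.005 Y92.287
M5
G00 X42.049 Y46.568
M3 S349
G1 X13.267 Y43.390 F2688
G1 X10.089 Y72.172
G1 X38.871 Y75.350
G1 X42.049 Y46.568
M5
G00 X125.984 Y69.055
M3 S903
G1 X231.715 Y6.251 F1114
G1 X42.875 Y19.660
G1 X101.210 Y116.224
G1 X201.883 Y65.296
G1 X321.605 Y106.352
G1 X125.984 Y69.055
M5
G00 X0.000 Y0.000

viewBox `0 0 350.174 124.813` with mm width/height → 1 unit = 1 mm. Flip: y_m = 124.813 − y_svg.

**Shape 1** — `<rect>` rectangle, stroke `#ff0000` → cut (S903, F1114). Machine vertices: (118.316,119.259) → (179.442,119.259) → (179.442,82.786) → (118.316,82.786) → (118.316,119.259). Closed: final G1 returns to the first vertex.

**Shape 2** — `<path>` regular polygon, stroke `#ff0000` → cut (S903, F1114). Machine vertices: (253.179,75.010) → (252.125,59.229) → (236.791,55.355) → (228.368,68.742) → (238.496,80.889) → (253.179,75.010). Closed: final G1 returns to the first vertex.

**Shape 3** — `<rect>` rectangle, stroke `#ff0000` → cut (S903, F1114). Machine vertices: (79.005,92.287) → (238.842,92.287) → (238.842,82.630) → (79.005,82.630) → (79.005,92.287). Closed: final G1 returns to the first vertex.

**Shape 4** — `<path>` regular polygon, stroke `#008000` → engrave (S349, F2688). Machine vertices: (42.049,46.568) → (13.267,43.390) → (10.089,72.172) → (38.871,75.350) → (42.049,46.568). Closed: final G1 returns to the first vertex.

**Shape 5** — `<path>` closed polygon, stroke `#ff0000` → cut (S903, F1114). Machine vertices: (125.984,69.055) → (231.715,6.251) → (42.875,19.660) → (101.210,116.224) → (201.883,65.296) → (321.605,106.352) → (125.984,69.055). Closed: final G1 returns to the first vertex.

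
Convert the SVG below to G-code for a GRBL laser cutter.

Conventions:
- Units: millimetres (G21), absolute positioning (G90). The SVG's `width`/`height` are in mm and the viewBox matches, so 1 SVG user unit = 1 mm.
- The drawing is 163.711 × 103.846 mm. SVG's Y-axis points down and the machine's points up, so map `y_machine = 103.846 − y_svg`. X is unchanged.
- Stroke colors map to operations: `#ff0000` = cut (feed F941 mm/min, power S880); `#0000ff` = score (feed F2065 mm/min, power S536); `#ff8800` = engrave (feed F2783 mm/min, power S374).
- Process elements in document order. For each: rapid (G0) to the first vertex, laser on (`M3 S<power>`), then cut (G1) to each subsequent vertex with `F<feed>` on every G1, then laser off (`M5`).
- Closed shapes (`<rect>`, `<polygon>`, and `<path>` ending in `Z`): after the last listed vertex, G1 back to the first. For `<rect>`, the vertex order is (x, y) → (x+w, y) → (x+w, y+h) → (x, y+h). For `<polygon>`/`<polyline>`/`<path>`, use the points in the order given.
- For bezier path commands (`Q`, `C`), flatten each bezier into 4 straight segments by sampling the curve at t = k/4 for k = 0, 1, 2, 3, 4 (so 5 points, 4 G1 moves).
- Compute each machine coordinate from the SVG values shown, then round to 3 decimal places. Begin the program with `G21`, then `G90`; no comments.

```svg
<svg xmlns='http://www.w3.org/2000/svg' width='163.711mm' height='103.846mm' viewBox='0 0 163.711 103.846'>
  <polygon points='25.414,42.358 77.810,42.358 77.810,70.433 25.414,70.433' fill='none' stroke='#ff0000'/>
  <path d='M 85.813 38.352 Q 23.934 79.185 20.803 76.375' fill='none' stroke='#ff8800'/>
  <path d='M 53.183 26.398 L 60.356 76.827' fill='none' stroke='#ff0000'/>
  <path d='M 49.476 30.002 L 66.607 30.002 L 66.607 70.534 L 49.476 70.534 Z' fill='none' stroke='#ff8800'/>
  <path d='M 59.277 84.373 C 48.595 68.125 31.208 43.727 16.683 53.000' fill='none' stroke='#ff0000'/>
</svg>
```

1 u = 1 mm; y_m = 103.846 − y.

[1] `<polygon>` rectangle, #ff0000→cut S880 F941: (25.414,61.488) → (77.810,61.488) → (77.810,33.413) → (25.414,33.413) → (25.414,61.488) (closed)

[2] `<path>` quadratic bezier, #ff8800→engrave S374 F2783: (85.813,65.494) → (58.545,47.805) → (38.621,35.572) → (26.040,28.794) → (20.803,27.471)

[3] `<path>` line segment, #ff0000→cut S880 F941: (53.183,77.448) → (60.356,27.019)

[4] `<path>` rectangle, #ff8800→engrave S374 F2783: (49.476,73.844) → (66.607,73.844) → (66.607,33.312) → (49.476,33.312) → (49.476,73.844) (closed)

[5] `<path>` cubic bezier, #ff0000→cut S880 F941: (59.277,19.473) → (50.158,32.534) → (39.421,44.730) → (27.964,52.141) → (16.683,50.846)

G21
G90
G0 X25.414 Y61.488
M3 S880
G1 X77.810 Y61.488 F941
G1 X77.810 Y33.413 F941
G1 X25.414 Y33.413 F941
G1 X25.414 Y61.488 F941
M5
G0 X85.813 Y65.494
M3 S374
G1 X58.545 Y47.805 F2783
G1 X38.621 Y35.572 F2783
G1 X26.040 Y28.794 F2783
G1 X20.803 Y27.471 F2783
M5
G0 X53.183 Y77.448
M3 S880
G1 X60.356 Y27.019 F941
M5
G0 X49.476 Y73.844
M3 S374
G1 X66.607 Y73.844 F2783
G1 X66.607 Y33.312 F2783
G1 X49.476 Y33.312 F2783
G1 X49.476 Y73.844 F2783
M5
G0 X59.277 Y19.473
M3 S880
G1 X50.158 Y32.534 F941
G1 X39.421 Y44.730 F941
G1 X27.964 Y52.141 F941
G1 X16.683 Y50.846 F941
M5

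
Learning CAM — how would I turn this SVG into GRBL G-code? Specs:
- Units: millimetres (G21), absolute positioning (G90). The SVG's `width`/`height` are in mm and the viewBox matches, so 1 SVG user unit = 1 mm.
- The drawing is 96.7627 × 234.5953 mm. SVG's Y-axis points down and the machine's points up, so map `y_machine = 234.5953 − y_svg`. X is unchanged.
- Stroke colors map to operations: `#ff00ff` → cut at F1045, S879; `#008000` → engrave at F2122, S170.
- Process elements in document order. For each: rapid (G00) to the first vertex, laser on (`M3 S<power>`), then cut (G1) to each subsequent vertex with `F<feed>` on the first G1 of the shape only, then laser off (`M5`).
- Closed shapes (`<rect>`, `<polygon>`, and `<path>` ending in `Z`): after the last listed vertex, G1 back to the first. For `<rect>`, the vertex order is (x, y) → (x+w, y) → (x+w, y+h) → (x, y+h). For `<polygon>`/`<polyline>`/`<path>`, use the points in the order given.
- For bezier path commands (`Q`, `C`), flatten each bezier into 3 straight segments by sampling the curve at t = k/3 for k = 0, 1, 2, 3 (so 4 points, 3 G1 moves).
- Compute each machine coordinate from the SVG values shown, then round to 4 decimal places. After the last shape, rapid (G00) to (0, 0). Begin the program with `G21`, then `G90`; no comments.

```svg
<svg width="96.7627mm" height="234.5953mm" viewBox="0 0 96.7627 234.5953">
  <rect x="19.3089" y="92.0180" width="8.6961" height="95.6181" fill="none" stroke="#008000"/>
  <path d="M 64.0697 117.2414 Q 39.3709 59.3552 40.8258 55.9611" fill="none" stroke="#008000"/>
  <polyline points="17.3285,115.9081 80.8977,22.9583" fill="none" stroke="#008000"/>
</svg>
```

G21
G90
G00 X19.3089 Y142.5773
M3 S170
G1 X28.0050 Y142.5773 F2122
G1 X28.0050 Y46.9592
G1 X19.3089 Y46.9592
G1 X19.3089 Y142.5773
M5
G00 X64.0697 Y117.3539
M3 S170
G1 X50.5098 Y149.8900 F2122
G1 X42.7618 Y170.3168
G1 X40.8258 Y178.6342
M5
G00 X17.3285 Y118.6872
M3 S170
G1 X80.8977 Y211.6370 F2122
M5
G00 X0.0000 Y0.0000

viewBox `0 0 96.7627 234.5953` with mm width/height → 1 unit = 1 mm. Flip: y_m = 234.5953 − y_svg.

**Shape 1** — `<rect>` rectangle, stroke `#008000` → engrave (S170, F2122). Machine vertices: (19.3089,142.5773) → (28.0050,142.5773) → (28.0050,46.9592) → (19.3089,46.9592) → (19.3089,142.5773). Closed: final G1 returns to the first vertex.

**Shape 2** — `<path>` quadratic bezier, stroke `#008000` → engrave (S170, F2122). Control points (SVG): P0=(64.0697,117.2414), P1=(39.3709,59.3552), P2=(40.8258,55.9611); sampled at t=k/3. Machine vertices: (64.0697,117.3539) → (50.5098,149.8900) → (42.7618,170.3168) → (40.8258,178.6342). Open path.

**Shape 3** — `<polyline>` line segment, stroke `#008000` → engrave (S170, F2122). Machine vertices: (17.3285,118.6872) → (80.8977,211.6370). Open path.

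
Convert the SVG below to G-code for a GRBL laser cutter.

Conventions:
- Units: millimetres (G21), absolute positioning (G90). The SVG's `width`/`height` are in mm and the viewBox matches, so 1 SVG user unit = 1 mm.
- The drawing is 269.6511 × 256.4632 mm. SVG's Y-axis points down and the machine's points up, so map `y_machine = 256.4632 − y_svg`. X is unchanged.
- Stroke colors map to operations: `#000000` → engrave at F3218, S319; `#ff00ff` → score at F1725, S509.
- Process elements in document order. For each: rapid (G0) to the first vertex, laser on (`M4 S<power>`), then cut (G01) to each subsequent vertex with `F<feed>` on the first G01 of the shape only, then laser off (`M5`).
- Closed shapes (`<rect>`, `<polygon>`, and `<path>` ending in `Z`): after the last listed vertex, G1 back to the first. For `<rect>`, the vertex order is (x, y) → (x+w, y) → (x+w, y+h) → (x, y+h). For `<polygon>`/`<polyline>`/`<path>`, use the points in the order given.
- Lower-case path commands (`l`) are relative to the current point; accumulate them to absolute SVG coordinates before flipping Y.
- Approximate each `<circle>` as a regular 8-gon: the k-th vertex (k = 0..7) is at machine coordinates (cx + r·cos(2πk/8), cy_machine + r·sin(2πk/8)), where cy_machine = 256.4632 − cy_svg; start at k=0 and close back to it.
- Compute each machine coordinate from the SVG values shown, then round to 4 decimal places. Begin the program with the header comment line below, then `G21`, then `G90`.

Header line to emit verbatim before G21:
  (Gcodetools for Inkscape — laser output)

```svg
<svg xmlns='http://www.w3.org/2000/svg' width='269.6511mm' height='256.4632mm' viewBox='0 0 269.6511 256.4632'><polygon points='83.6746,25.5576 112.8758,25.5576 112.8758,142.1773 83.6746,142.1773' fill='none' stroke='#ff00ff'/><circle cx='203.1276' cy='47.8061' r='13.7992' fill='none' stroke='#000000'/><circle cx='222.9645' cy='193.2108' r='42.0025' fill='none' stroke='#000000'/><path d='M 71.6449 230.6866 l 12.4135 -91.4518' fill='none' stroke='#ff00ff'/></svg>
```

Since the viewBox matches the mm dimensions, user units are millimetres directly. The only transform is the Y-flip y_m = 256.4632 − y_svg.

Shape 1 is a rectangle drawn with `<polygon>`. Its stroke #ff00ff means score at S509, F1725. After flipping Y the toolpath is (83.6746,230.9056) → (112.8758,230.9056) → (112.8758,114.2859) → (83.6746,114.2859) → (83.6746,230.9056), returning to the start.

Shape 2 is a circle drawn with `<circle>`. Its stroke #000000 means engrave at S319, F3218. After flipping Y the toolpath is (216.9268,208.6571) → (212.8851,218.4146) → (203.1276,222.4563) → (193.3701,218.4146) → (189.3284,208.6571) → (193.3701,198.8996) → (203.1276,194.8579) → (212.8851,198.8996) → (216.9268,208.6571), returning to the start.

Shape 3 is a circle drawn with `<circle>`. Its stroke #000000 means engrave at S319, F3218. After flipping Y the toolpath is (264.9670,63.2524) → (252.6648,92.9527) → (222.9645,105.2549) → (193.2642,92.9527) → (180.9620,63.2524) → (193.2642,33.5521) → (222.9645,21.2499) → (252.6648,33.5521) → (264.9670,63.2524), returning to the start.

Shape 4 is a line segment drawn with `<path>`. Its stroke #ff00ff means score at S509, F1725. After flipping Y the toolpath is (71.6449,25.7766) → (84.0584,117.2284).

(Gcodetools for Inkscape — laser output)
G21
G90
G0 X83.6746 Y230.9056
M4 S509
G01 X112.8758 Y230.9056 F1725
G01 X112.8758 Y114.2859
G01 X83.6746 Y114.2859
G01 X83.6746 Y230.9056
M5
G0 X216.9268 Y208.6571
M4 S319
G01 X212.8851 Y218.4146 F3218
G01 X203.1276 Y222.4563
G01 X193.3701 Y218.4146
G01 X189.3284 Y208.6571
G01 X193.3701 Y198.8996
G01 X203.1276 Y194.8579
G01 X212.8851 Y198.8996
G01 X216.9268 Y208.6571
M5
G0 X264.9670 Y63.2524
M4 S319
G01 X252.6648 Y92.9527 F3218
G01 X222.9645 Y105.2549
G01 X193.2642 Y92.9527
G01 X180.9620 Y63.2524
G01 X193.2642 Y33.5521
G01 X222.9645 Y21.2499
G01 X252.6648 Y33.5521
G01 X264.9670 Y63.2524
M5
G0 X71.6449 Y25.7766
M4 S509
G01 X84.0584 Y117.2284 F1725
M5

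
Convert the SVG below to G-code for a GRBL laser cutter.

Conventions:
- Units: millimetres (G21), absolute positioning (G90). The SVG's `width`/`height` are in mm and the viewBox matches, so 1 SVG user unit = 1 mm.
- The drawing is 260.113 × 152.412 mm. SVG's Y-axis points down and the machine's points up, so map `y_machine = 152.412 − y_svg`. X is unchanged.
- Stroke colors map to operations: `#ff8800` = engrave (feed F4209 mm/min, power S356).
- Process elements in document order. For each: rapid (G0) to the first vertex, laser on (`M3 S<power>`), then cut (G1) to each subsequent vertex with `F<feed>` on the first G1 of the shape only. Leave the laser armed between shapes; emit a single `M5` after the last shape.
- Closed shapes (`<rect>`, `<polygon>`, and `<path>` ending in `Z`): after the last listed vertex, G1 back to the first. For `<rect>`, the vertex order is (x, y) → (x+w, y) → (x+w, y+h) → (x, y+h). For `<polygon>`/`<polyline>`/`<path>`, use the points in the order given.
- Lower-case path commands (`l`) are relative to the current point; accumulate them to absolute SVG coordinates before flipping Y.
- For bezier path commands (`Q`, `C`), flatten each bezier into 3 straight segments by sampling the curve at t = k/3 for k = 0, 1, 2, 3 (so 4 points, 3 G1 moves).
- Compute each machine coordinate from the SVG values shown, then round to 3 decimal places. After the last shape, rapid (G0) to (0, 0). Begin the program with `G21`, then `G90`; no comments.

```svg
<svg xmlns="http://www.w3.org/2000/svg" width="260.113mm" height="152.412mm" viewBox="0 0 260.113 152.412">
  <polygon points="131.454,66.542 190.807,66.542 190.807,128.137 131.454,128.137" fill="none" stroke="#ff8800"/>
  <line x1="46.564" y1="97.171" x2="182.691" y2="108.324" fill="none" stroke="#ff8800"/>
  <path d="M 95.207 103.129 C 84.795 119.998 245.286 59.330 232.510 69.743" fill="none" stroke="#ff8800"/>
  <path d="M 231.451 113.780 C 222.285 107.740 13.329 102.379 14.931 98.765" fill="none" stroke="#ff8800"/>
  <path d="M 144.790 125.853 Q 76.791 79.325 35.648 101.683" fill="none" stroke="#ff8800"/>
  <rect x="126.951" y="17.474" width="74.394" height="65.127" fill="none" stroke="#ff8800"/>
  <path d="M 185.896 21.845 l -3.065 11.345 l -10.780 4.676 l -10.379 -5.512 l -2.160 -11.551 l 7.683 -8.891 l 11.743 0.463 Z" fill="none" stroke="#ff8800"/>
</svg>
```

G21
G90
G0 X131.454 Y85.870
M3 S356
G1 X190.807 Y85.870 F4209
G1 X190.807 Y24.275
G1 X131.454 Y24.275
G1 X131.454 Y85.870
G0 X46.564 Y55.241
M3 S356
G1 X182.691 Y44.088 F4209
G0 X95.207 Y49.283
M3 S356
G1 X129.016 Y52.755 F4209
G1 X200.277 Y74.893
G1 X232.510 Y82.669
G0 X231.451 Y38.632
M3 S356
G1 X170.886 Y44.406 F4209
G1 X68.317 Y49.490
G1 X14.931 Y53.647
G0 X144.790 Y26.559
M3 S356
G1 X102.441 Y49.924 F4209
G1 X66.061 Y57.980
G1 X35.648 Y50.729
G0 X126.951 Y134.938
M3 S356
G1 X201.345 Y134.938 F4209
G1 X201.345 Y69.811
G1 X126.951 Y69.811
G1 X126.951 Y134.938
G0 X185.896 Y130.567
M3 S356
G1 X182.831 Y119.222 F4209
G1 X172.051 Y114.546
G1 X161.672 Y120.058
G1 X159.512 Y131.609
G1 X167.195 Y140.500
G1 X178.938 Y140.037
G1 X185.896 Y130.567
M5
G0 X0.000 Y0.000

Since the viewBox matches the mm dimensions, user units are millimetres directly. The only transform is the Y-flip y_m = 152.412 − y_svg.

Shape 1 is a rectangle drawn with `<polygon>`. Its stroke #ff8800 means engrave at S356, F4209. After flipping Y the toolpath is (131.454,85.870) → (190.807,85.870) → (190.807,24.275) → (131.454,24.275) → (131.454,85.870), returning to the start.

Shape 2 is a line segment drawn with `<line>`. Its stroke #ff8800 means engrave at S356, F4209. After flipping Y the toolpath is (46.564,55.241) → (182.691,44.088).

Shape 3 is a cubic bezier drawn with `<path>`. Its stroke #ff8800 means engrave at S356, F4209. After flipping Y the toolpath is (95.207,49.283) → (129.016,52.755) → (200.277,74.893) → (232.510,82.669).

Shape 4 is a cubic bezier drawn with `<path>`. Its stroke #ff8800 means engrave at S356, F4209. After flipping Y the toolpath is (231.451,38.632) → (170.886,44.406) → (68.317,49.490) → (14.931,53.647).

Shape 5 is a quadratic bezier drawn with `<path>`. Its stroke #ff8800 means engrave at S356, F4209. After flipping Y the toolpath is (144.790,26.559) → (102.441,49.924) → (66.061,57.980) → (35.648,50.729).

Shape 6 is a rectangle drawn with `<rect>`. Its stroke #ff8800 means engrave at S356, F4209. After flipping Y the toolpath is (126.951,134.938) → (201.345,134.938) → (201.345,69.811) → (126.951,69.811) → (126.951,134.938), returning to the start.

Shape 7 is a regular polygon drawn with `<path>`. Its stroke #ff8800 means engrave at S356, F4209. After flipping Y the toolpath is (185.896,130.567) → (182.831,119.222) → (172.051,114.546) → (161.672,120.058) → (159.512,131.609) → (167.195,140.500) → (178.938,140.037) → (185.896,130.567), returning to the start.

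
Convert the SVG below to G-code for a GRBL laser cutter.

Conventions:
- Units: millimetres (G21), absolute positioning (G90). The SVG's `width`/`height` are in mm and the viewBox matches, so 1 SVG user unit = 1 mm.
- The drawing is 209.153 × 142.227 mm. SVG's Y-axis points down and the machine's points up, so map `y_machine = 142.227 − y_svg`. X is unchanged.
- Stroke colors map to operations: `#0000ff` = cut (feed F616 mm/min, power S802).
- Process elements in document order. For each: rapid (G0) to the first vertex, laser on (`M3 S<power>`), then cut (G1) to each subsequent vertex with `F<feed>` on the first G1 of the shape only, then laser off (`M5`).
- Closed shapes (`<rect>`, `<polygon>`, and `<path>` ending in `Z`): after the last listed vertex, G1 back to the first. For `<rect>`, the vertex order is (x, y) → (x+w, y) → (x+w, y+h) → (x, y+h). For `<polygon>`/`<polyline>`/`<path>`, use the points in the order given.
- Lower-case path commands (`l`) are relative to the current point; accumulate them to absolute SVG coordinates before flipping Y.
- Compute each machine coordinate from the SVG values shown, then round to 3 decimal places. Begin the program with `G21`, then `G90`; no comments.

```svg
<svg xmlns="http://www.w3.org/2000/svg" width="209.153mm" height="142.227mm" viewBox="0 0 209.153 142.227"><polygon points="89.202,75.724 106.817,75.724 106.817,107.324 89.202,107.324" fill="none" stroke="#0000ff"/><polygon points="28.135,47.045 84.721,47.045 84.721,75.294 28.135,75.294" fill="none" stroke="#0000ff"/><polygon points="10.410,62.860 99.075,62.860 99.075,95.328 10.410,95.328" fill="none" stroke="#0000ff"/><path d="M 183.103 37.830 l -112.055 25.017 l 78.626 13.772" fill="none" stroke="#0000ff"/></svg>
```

G21
G90
G0 X89.202 Y66.503
M3 S802
G1 X106.817 Y66.503 F616
G1 X106.817 Y34.903
G1 X89.202 Y34.903
G1 X89.202 Y66.503
M5
G0 X28.135 Y95.182
M3 S802
G1 X84.721 Y95.182 F616
G1 X84.721 Y66.933
G1 X28.135 Y66.933
G1 X28.135 Y95.182
M5
G0 X10.410 Y79.367
M3 S802
G1 X99.075 Y79.367 F616
G1 X99.075 Y46.899
G1 X10.410 Y46.899
G1 X10.410 Y79.367
M5
G0 X183.103 Y104.397
M3 S802
G1 X71.048 Y79.380 F616
G1 X149.674 Y65.608
M5

Since the viewBox matches the mm dimensions, user units are millimetres directly. The only transform is the Y-flip y_m = 142.227 − y_svg.

Shape 1 is a rectangle drawn with `<polygon>`. Its stroke #0000ff means cut at S802, F616. After flipping Y the toolpath is (89.202,66.503) → (106.817,66.503) → (106.817,34.903) → (89.202,34.903) → (89.202,66.503), returning to the start.

Shape 2 is a rectangle drawn with `<polygon>`. Its stroke #0000ff means cut at S802, F616. After flipping Y the toolpath is (28.135,95.182) → (84.721,95.182) → (84.721,66.933) → (28.135,66.933) → (28.135,95.182), returning to the start.

Shape 3 is a rectangle drawn with `<polygon>`. Its stroke #0000ff means cut at S802, F616. After flipping Y the toolpath is (10.410,79.367) → (99.075,79.367) → (99.075,46.899) → (10.410,46.899) → (10.410,79.367), returning to the start.

Shape 4 is a open polyline drawn with `<path>`. Its stroke #0000ff means cut at S802, F616. After flipping Y the toolpath is (183.103,104.397) → (71.048,79.380) → (149.674,65.608).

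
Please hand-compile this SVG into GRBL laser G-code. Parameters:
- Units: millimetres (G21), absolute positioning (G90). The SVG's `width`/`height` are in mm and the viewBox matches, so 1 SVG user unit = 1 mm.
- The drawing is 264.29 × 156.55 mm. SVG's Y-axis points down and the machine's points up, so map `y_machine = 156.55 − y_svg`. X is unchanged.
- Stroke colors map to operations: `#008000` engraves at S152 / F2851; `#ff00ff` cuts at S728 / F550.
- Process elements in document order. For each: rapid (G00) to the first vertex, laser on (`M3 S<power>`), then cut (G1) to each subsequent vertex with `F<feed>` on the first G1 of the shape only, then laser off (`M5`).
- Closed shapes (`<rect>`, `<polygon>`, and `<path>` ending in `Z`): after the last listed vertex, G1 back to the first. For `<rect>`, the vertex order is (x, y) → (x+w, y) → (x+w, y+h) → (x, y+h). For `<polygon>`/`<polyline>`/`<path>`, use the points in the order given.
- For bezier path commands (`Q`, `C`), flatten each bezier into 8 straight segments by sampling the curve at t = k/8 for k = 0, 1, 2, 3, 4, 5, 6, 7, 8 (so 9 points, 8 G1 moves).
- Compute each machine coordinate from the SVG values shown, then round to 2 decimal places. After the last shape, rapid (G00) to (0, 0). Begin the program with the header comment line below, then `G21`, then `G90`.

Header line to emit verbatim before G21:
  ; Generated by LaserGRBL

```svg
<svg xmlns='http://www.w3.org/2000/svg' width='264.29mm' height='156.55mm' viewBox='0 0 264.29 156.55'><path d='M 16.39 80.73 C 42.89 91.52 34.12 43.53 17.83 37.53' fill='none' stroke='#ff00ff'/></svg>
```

1 u = 1 mm; y_m = 156.55 − y.

[1] `<path>` cubic bezier, #ff00ff→cut S728 F550: (16.39,75.82) → (24.73,74.33) → (30.09,77.17) → (32.79,83.17) → (33.16,91.12) → (31.52,99.87) → (28.20,108.22) → (23.53,115.00) → (17.83,119.02)

; Generated by LaserGRBL
G21
G90
G00 X16.39 Y75.82
M3 S728
G1 X24.73 Y74.33 F550
G1 X30.09 Y77.17
G1 X32.79 Y83.17
G1 X33.16 Y91.12
G1 X31.52 Y99.87
G1 X28.20 Y108.22
G1 X23.53 Y115.00
G1 X17.83 Y119.02
M5
G00 X0.00 Y0.00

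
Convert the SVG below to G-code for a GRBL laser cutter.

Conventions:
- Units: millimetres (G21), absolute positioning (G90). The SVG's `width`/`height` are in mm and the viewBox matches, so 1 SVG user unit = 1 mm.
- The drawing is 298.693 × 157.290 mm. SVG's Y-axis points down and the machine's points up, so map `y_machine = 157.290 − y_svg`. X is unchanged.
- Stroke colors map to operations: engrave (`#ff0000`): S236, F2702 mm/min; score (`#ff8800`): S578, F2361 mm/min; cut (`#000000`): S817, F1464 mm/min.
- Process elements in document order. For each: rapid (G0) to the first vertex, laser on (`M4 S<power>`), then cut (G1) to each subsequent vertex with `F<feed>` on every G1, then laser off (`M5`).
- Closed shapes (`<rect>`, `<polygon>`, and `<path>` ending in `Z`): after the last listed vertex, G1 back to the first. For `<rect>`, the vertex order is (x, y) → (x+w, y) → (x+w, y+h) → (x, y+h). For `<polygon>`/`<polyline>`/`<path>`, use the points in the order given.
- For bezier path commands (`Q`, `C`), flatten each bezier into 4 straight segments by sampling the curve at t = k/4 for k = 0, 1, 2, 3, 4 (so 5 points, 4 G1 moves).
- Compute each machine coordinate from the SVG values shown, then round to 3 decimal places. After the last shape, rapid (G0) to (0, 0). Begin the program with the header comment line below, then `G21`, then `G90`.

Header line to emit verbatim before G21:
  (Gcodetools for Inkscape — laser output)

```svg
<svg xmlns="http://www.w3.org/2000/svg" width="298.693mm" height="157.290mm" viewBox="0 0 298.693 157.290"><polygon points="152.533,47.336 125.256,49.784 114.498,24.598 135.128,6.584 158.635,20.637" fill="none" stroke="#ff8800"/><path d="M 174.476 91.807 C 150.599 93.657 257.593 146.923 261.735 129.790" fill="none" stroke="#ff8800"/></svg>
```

(Gcodetools for Inkscape — laser output)
G21
G90
G0 X152.533 Y109.954
M4 S578
G1 X125.256 Y107.506 F2361
G1 X114.498 Y132.692 F2361
G1 X135.128 Y150.706 F2361
G1 X158.635 Y136.653 F2361
G1 X152.533 Y109.954 F2361
M5
G0 X174.476 Y65.483
M4 S578
G1 X177.455 Y56.358 F2361
G1 X207.598 Y39.373 F2361
G1 X242.996 Y25.947 F2361
G1 X261.735 Y27.500 F2361
M5
G0 X0.000 Y0.000

1 u = 1 mm; y_m = 157.290 − y.

[1] `<polygon>` regular polygon, #ff8800→score S578 F2361: (152.533,109.954) → (125.256,107.506) → (114.498,132.692) → (135.128,150.706) → (158.635,136.653) → (152.533,109.954) (closed)

[2] `<path>` cubic bezier, #ff8800→score S578 F2361: (174.476,65.483) → (177.455,56.358) → (207.598,39.373) → (242.996,25.947) → (261.735,27.500)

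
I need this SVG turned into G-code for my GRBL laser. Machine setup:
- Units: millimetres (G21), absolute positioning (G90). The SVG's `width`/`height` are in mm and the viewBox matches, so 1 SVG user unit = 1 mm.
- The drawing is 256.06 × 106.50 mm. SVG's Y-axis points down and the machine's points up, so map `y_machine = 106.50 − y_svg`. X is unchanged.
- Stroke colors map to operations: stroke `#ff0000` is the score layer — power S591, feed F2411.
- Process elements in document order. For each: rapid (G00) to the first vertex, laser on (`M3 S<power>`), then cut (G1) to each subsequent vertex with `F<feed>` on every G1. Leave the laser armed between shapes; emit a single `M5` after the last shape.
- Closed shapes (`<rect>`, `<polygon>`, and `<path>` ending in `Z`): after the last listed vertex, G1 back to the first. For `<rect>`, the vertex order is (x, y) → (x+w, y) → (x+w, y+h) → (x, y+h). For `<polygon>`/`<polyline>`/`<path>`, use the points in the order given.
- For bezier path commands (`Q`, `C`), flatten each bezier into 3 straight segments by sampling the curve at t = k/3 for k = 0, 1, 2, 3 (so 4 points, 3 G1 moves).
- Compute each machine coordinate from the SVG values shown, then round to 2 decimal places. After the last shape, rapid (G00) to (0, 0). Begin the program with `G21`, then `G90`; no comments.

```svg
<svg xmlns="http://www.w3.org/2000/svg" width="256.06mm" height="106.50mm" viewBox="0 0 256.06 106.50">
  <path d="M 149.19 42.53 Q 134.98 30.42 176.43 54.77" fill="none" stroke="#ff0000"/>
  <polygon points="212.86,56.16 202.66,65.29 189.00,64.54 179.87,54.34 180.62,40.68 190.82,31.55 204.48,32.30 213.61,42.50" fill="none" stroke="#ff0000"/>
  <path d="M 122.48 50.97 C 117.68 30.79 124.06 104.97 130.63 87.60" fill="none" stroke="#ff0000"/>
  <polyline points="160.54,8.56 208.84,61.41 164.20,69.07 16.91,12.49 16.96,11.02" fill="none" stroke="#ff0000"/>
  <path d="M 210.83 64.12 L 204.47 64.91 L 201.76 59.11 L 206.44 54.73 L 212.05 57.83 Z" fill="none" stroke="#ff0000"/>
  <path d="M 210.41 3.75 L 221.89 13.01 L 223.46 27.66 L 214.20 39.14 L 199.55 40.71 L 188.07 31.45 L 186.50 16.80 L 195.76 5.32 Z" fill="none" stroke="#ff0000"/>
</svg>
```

G21
G90
G00 X149.19 Y63.97
M3 S591
G1 X145.90 Y67.99 F2411
G1 X154.98 Y63.91 F2411
G1 X176.43 Y51.73 F2411
G00 X212.86 Y50.34
M3 S591
G1 X202.66 Y41.21 F2411
G1 X189.00 Y41.96 F2411
G1 X179.87 Y52.16 F2411
G1 X180.62 Y65.82 F2411
G1 X190.82 Y74.95 F2411
G1 X204.48 Y74.20 F2411
G1 X213.61 Y64.00 F2411
G1 X212.86 Y50.34 F2411
G00 X122.48 Y55.53
M3 S591
G1 X121.00 Y51.14 F2411
G1 X124.53 Y25.16 F2411
G1 X130.63 Y18.90 F2411
G00 X160.54 Y97.94
M3 S591
G1 X208.84 Y45.09 F2411
G1 X164.20 Y37.43 F2411
G1 X16.91 Y94.01 F2411
G1 X16.96 Y95.48 F2411
G00 X210.83 Y42.38
M3 S591
G1 X204.47 Y41.59 F2411
G1 X201.76 Y47.39 F2411
G1 X206.44 Y51.77 F2411
G1 X212.05 Y48.67 F2411
G1 X210.83 Y42.38 F2411
G00 X210.41 Y102.75
M3 S591
G1 X221.89 Y93.49 F2411
G1 X223.46 Y78.84 F2411
G1 X214.20 Y67.36 F2411
G1 X199.55 Y65.79 F2411
G1 X188.07 Y75.05 F2411
G1 X186.50 Y89.70 F2411
G1 X195.76 Y101.18 F2411
G1 X210.41 Y102.75 F2411
M5
G00 X0.00 Y0.00

Since the viewBox matches the mm dimensions, user units are millimetres directly. The only transform is the Y-flip y_m = 106.50 − y_svg.

Shape 1 is a quadratic bezier drawn with `<path>`. Its stroke #ff0000 means score at S591, F2411. After flipping Y the toolpath is (149.19,63.97) → (145.90,67.99) → (154.98,63.91) → (176.43,51.73).

Shape 2 is a regular polygon drawn with `<polygon>`. Its stroke #ff0000 means score at S591, F2411. After flipping Y the toolpath is (212.86,50.34) → (202.66,41.21) → (189.00,41.96) → (179.87,52.16) → (180.62,65.82) → (190.82,74.95) → (204.48,74.20) → (213.61,64.00) → (212.86,50.34), returning to the start.

Shape 3 is a cubic bezier drawn with `<path>`. Its stroke #ff0000 means score at S591, F2411. After flipping Y the toolpath is (122.48,55.53) → (121.00,51.14) → (124.53,25.16) → (130.63,18.90).

Shape 4 is a open polyline drawn with `<polyline>`. Its stroke #ff0000 means score at S591, F2411. After flipping Y the toolpath is (160.54,97.94) → (208.84,45.09) → (164.20,37.43) → (16.91,94.01) → (16.96,95.48).

Shape 5 is a regular polygon drawn with `<path>`. Its stroke #ff0000 means score at S591, F2411. After flipping Y the toolpath is (210.83,42.38) → (204.47,41.59) → (201.76,47.39) → (206.44,51.77) → (212.05,48.67) → (210.83,42.38), returning to the start.

Shape 6 is a regular polygon drawn with `<path>`. Its stroke #ff0000 means score at S591, F2411. After flipping Y the toolpath is (210.41,102.75) → (221.89,93.49) → (223.46,78.84) → (214.20,67.36) → (199.55,65.79) → (188.07,75.05) → (186.50,89.70) → (195.76,101.18) → (210.41,102.75), returning to the start.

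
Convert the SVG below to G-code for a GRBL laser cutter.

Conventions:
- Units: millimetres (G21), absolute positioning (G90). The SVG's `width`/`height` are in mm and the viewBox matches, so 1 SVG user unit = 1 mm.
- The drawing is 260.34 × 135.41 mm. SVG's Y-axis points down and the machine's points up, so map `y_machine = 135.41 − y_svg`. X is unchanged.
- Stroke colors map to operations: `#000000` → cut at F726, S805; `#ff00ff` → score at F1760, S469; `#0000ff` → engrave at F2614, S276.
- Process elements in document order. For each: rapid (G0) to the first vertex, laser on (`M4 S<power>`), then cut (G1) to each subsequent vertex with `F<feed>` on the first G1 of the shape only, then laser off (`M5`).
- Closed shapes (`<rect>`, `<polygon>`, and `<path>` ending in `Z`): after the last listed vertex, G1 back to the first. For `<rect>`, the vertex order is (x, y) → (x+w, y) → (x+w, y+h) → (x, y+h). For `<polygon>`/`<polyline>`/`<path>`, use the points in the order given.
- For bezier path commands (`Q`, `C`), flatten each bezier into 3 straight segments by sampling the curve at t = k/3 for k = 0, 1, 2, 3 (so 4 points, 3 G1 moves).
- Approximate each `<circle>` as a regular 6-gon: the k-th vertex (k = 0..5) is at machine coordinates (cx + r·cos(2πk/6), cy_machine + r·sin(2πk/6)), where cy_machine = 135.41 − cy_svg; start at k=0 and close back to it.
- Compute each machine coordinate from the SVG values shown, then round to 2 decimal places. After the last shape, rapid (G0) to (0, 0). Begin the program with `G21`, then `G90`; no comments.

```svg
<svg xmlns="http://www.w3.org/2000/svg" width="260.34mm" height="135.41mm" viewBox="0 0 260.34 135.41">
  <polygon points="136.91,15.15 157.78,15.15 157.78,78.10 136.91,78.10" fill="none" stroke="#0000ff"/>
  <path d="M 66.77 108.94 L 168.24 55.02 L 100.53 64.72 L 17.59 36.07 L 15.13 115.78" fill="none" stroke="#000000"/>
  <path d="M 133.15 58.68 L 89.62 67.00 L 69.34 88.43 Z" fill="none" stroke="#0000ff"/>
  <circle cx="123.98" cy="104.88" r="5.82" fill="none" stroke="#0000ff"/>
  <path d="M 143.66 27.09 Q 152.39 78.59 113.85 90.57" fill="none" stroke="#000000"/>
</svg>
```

1 u = 1 mm; y_m = 135.41 − y.

[1] `<polygon>` rectangle, #0000ff→engrave S276 F2614: (136.91,120.26) → (157.78,120.26) → (157.78,57.31) → (136.91,57.31) → (136.91,120.26) (closed)

[2] `<path>` open polyline, #000000→cut S805 F726: (66.77,26.47) → (168.24,80.39) → (100.53,70.69) → (17.59,99.34) → (15.13,19.63)

[3] `<path>` closed polygon, #0000ff→engrave S276 F2614: (133.15,76.73) → (89.62,68.41) → (69.34,46.98) → (133.15,76.73) (closed)

[4] `<circle>` circle, #0000ff→engrave S276 F2614: (129.80,30.53) → (126.89,35.57) → (121.07,35.57) → (118.16,30.53) → (121.07,25.49) → (126.89,25.49) → (129.80,30.53) (closed)

[5] `<path>` quadratic bezier, #000000→cut S805 F726: (143.66,108.32) → (144.23,78.38) → (134.29,57.22) → (113.85,44.84)

G21
G90
G0 X136.91 Y120.26
M4 S276
G1 X157.78 Y120.26 F2614
G1 X157.78 Y57.31
G1 X136.91 Y57.31
G1 X136.91 Y120.26
M5
G0 X66.77 Y26.47
M4 S805
G1 X168.24 Y80.39 F726
G1 X100.53 Y70.69
G1 X17.59 Y99.34
G1 X15.13 Y19.63
M5
G0 X133.15 Y76.73
M4 S276
G1 X89.62 Y68.41 F2614
G1 X69.34 Y46.98
G1 X133.15 Y76.73
M5
G0 X129.80 Y30.53
M4 S276
G1 X126.89 Y35.57 F2614
G1 X121.07 Y35.57
G1 X118.16 Y30.53
G1 X121.07 Y25.49
G1 X126.89 Y25.49
G1 X129.80 Y30.53
M5
G0 X143.66 Y108.32
M4 S805
G1 X144.23 Y78.38 F726
G1 X134.29 Y57.22
G1 X113.85 Y44.84
M5
G0 X0.00 Y0.00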